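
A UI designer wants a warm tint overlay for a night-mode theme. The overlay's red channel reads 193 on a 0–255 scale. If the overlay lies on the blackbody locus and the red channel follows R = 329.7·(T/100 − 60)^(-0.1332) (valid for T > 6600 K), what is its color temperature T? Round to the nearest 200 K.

(t − 60)^(-0.1332) = 193/329.7 = 0.58538.
t − 60 = 0.58538^(1/-0.1332) = 0.58538^(-7.508) = 55.713, so t = 115.713.
T = 100·t = 11571 K → 11600 K to the nearest 200 K.

11600 K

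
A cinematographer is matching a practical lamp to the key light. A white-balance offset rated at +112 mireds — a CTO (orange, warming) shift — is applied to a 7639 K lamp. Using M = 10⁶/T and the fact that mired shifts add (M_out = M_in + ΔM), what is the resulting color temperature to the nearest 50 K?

M_in = 10⁶/7639 = 130.91 mireds.
M_out = 130.91 + (+112) = 242.91 mireds.
T_out = 10⁶/242.91 = 4116.8 K → 4100 K.

4100 K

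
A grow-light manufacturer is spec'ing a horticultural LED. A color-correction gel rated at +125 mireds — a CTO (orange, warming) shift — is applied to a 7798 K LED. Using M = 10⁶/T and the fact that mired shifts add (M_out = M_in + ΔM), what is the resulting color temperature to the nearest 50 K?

M_in = 10⁶/7798 = 128.24 mireds.
M_out = 128.24 + (+125) = 253.24 mireds.
T_out = 10⁶/253.24 = 3948.9 K → 3950 K.

3950 K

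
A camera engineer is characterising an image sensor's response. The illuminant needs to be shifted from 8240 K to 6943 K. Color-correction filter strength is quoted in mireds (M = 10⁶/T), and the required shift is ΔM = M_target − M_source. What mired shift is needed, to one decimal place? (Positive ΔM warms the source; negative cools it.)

+22.7 mireds

M_source = 10⁶/8240 = 121.359; M_target = 10⁶/6943 = 144.030.
ΔM = 144.030 − 121.359 = 22.671 → +22.7 mireds, a warming shift.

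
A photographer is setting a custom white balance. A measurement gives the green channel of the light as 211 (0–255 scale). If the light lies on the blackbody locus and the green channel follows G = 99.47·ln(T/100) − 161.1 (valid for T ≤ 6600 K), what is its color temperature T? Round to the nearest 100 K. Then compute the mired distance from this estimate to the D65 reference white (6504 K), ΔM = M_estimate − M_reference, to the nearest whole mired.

+84 mireds

ln t = (211 + 161.1) / 99.47 = 3.7408.
t = e^3.7408 = 42.133.
T = 100·t = 4213 K → 4200 K to the nearest 100 K.
M_estimate = 10⁶/4200 = 238.10; M_reference = 10⁶/6504 = 153.75.
ΔM = 238.10 − 153.75 = 84.34 → +84 mireds.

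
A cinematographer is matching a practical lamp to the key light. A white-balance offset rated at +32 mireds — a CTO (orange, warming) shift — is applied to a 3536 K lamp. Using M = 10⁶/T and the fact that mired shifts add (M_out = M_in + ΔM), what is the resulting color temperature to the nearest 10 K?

3180 K

M_in = 10⁶/3536 = 282.81 mireds.
M_out = 282.81 + (+32) = 314.81 mireds.
T_out = 10⁶/314.81 = 3176.6 K → 3180 K.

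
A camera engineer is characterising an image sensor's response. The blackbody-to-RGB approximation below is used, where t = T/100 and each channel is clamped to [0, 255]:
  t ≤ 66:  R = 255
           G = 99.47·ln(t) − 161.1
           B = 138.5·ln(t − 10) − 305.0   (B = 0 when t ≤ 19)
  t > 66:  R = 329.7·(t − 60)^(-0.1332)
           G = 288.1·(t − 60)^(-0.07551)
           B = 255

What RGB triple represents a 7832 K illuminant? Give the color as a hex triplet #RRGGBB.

t = 7832/100 = 78.32; the t > 66 branch applies.
R = 329.7·(78.32 − 60)^(-0.1332) = 329.7·18.32^(-0.1332) = 329.7·0.67886 = 223.819.
G = 288.1·(78.32 − 60)^(-0.07551) = 288.1·18.32^(-0.07551) = 288.1·0.80285 = 231.302.
B = 255 by definition for t > 66.
Rounded: (224, 231, 255).
In hex: #E0E7FF.

#E0E7FF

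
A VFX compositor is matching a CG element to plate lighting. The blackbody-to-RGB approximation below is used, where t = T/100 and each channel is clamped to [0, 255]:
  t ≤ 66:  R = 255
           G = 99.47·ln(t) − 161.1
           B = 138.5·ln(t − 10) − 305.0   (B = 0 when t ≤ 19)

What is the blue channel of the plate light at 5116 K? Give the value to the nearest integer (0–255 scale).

t = 5116/100 = 51.16; the t ≤ 66 branch applies.
B = 138.5·ln(51.16 − 10) − 305.0 = 138.5·ln 41.16 − 305.0 = 138.5·3.7175 − 305.0 = 209.869.
Rounded: 210.

210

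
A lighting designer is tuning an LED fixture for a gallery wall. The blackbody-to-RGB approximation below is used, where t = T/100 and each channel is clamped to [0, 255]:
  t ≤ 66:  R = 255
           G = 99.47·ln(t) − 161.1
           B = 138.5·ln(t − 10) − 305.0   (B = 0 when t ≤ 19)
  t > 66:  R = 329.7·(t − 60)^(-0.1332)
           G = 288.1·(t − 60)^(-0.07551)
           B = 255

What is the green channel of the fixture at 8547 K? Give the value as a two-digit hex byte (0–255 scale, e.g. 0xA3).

t = 8547/100 = 85.47; the t > 66 branch applies.
G = 288.1·(85.47 − 60)^(-0.07551) = 288.1·25.47^(-0.07551) = 288.1·0.78312 = 225.618.
Rounded: 226; in hex, 0xE2.

0xE2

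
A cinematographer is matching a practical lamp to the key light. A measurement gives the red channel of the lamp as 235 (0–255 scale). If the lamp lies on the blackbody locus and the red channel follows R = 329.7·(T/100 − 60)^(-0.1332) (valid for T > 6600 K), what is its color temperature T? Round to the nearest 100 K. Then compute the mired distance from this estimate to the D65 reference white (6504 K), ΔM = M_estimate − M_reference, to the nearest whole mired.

-17 mireds

(t − 60)^(-0.1332) = 235/329.7 = 0.71277.
t − 60 = 0.71277^(1/-0.1332) = 0.71277^(-7.508) = 12.705, so t = 72.705.
T = 100·t = 7271 K → 7300 K to the nearest 100 K.
M_estimate = 10⁶/7300 = 136.99; M_reference = 10⁶/6504 = 153.75.
ΔM = 136.99 − 153.75 = -16.77 → -17 mireds.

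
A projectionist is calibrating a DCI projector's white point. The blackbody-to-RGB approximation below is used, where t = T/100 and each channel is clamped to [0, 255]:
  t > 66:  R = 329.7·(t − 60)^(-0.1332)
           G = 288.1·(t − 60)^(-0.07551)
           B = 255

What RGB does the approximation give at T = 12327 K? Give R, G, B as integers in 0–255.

t = 12327/100 = 123.27; the t > 66 branch applies.
R = 329.7·(123.27 − 60)^(-0.1332) = 329.7·63.27^(-0.1332) = 329.7·0.57555 = 189.758.
G = 288.1·(123.27 − 60)^(-0.07551) = 288.1·63.27^(-0.07551) = 288.1·0.73112 = 210.637.
B = 255 by definition for t > 66.
Rounded: (190, 211, 255).

R=190, G=211, B=255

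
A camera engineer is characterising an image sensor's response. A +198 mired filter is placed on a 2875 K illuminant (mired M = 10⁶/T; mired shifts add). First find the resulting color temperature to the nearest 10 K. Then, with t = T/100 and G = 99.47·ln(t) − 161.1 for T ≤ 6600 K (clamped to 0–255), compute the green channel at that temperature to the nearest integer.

M_in = 10⁶/2875 = 347.83; M_out = 347.83 + (+198) = 545.83.
T_out = 10⁶/545.83 = 1832.1 K → 1830 K; t = 18.3.
G = 99.47·ln 18.3 − 161.1 = 99.47·2.9069 − 161.1 = 128.049.
Rounded: 128.

128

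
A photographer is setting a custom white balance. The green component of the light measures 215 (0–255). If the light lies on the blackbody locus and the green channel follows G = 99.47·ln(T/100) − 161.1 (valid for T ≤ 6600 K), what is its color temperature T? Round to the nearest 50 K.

ln t = (215 + 161.1) / 99.47 = 3.7810.
t = e^3.7810 = 43.862.
T = 100·t = 4386 K → 4400 K to the nearest 50 K.

4400 K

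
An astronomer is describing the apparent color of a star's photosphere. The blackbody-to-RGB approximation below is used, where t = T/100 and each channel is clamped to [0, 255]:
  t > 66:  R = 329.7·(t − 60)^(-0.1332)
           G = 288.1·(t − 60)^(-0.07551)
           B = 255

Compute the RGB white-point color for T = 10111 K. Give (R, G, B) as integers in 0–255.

(201, 218, 255)

t = 10111/100 = 101.11; the t > 66 branch applies.
R = 329.7·(101.11 − 60)^(-0.1332) = 329.7·41.11^(-0.1332) = 329.7·0.60957 = 200.975.
G = 288.1·(101.11 − 60)^(-0.07551) = 288.1·41.11^(-0.07551) = 288.1·0.75532 = 217.608.
B = 255 by definition for t > 66.
Rounded: (201, 218, 255).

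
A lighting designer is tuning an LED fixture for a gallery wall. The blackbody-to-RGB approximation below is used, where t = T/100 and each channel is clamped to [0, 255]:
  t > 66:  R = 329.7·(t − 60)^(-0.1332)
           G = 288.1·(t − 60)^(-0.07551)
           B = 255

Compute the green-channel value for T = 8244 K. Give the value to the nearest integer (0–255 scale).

228

t = 8244/100 = 82.44; the t > 66 branch applies.
G = 288.1·(82.44 − 60)^(-0.07551) = 288.1·22.44^(-0.07551) = 288.1·0.79065 = 227.786.
Rounded: 228.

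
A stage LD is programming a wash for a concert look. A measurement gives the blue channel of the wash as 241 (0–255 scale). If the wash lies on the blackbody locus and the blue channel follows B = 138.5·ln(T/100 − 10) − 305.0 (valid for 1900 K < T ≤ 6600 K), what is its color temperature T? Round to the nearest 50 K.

6150 K

ln(t − 10) = (241 + 305.0) / 138.5 = 3.9422.
t − 10 = e^3.9422 = 51.534, so t = 61.534.
T = 100·t = 6153 K → 6150 K to the nearest 50 K.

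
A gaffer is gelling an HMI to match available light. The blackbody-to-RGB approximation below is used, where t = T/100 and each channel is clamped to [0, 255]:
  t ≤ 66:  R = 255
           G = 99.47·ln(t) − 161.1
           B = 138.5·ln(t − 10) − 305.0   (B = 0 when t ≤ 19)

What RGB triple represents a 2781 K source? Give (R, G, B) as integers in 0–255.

t = 2781/100 = 27.81; the t ≤ 66 branch applies.
R = 255 by definition for t ≤ 66.
G = 99.47·ln 27.81 − 161.1 = 99.47·3.3254 − 161.1 = 169.677.
B = 138.5·ln(27.81 − 10) − 305.0 = 138.5·ln 17.81 − 305.0 = 138.5·2.8798 − 305.0 = 93.847.
Rounded: (255, 170, 94).

(255, 170, 94)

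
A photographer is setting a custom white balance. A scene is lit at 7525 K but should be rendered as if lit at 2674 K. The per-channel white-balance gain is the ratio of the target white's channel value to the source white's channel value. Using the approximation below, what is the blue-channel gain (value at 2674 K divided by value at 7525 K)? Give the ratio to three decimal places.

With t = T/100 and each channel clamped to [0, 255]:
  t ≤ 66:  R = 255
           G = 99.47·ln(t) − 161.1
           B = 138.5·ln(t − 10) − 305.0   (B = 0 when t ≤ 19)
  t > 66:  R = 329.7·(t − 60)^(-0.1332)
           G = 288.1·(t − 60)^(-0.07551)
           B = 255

0.334

At 7525 K (t = 75.25):
  B = 255 by definition for t > 66.
At 2674 K (t = 26.74):
  B = 138.5·ln(26.74 − 10) − 305.0 = 138.5·ln 16.74 − 305.0 = 138.5·2.8178 − 305.0 = 85.265.
Gain = 85.265 / 255.000 = 0.3344 → 0.334.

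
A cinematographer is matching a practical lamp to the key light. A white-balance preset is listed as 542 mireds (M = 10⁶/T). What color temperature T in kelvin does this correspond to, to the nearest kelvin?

T = 10⁶ / 542 = 1845.02 K → 1845 K.

1845 K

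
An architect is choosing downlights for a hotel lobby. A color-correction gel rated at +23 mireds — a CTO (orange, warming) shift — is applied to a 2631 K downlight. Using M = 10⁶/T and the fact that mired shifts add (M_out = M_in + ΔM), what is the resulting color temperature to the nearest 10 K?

M_in = 10⁶/2631 = 380.08 mireds.
M_out = 380.08 + (+23) = 403.08 mireds.
T_out = 10⁶/403.08 = 2480.9 K → 2480 K.

2480 K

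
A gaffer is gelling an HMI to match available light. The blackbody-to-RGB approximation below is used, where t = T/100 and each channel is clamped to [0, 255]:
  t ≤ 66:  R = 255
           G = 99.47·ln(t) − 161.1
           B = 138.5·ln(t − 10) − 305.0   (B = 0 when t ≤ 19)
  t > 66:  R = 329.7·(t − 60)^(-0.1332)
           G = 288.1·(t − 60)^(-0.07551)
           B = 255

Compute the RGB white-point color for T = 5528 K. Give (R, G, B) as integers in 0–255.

(255, 238, 223)

t = 5528/100 = 55.28; the t ≤ 66 branch applies.
R = 255 by definition for t ≤ 66.
G = 99.47·ln 55.28 − 161.1 = 99.47·4.0124 − 161.1 = 238.015.
B = 138.5·ln(55.28 − 10) − 305.0 = 138.5·ln 45.28 − 305.0 = 138.5·3.8129 − 305.0 = 223.082.
Rounded: (255, 238, 223).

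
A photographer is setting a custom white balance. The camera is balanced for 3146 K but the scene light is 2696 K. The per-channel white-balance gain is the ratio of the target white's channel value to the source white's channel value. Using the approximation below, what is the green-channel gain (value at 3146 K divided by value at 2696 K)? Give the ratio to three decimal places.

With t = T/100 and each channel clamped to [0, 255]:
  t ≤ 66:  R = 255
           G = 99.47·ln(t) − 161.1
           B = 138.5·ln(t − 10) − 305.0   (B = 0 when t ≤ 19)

At 2696 K (t = 26.96):
  G = 99.47·ln 26.96 − 161.1 = 99.47·3.2944 − 161.1 = 166.589.
At 3146 K (t = 31.46):
  G = 99.47·ln 31.46 − 161.1 = 99.47·3.4487 − 161.1 = 181.944.
Gain = 181.944 / 166.589 = 1.0922 → 1.092.

1.092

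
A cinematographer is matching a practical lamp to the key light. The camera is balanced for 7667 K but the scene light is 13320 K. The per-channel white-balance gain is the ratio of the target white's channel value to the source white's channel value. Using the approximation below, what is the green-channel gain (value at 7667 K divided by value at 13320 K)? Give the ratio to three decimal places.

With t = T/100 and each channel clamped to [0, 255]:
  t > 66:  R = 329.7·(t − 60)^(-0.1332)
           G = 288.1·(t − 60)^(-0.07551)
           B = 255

1.118

At 13320 K (t = 133.2):
  G = 288.1·(133.2 − 60)^(-0.07551) = 288.1·73.2^(-0.07551) = 288.1·0.72312 = 208.331.
At 7667 K (t = 76.67):
  G = 288.1·(76.67 − 60)^(-0.07551) = 288.1·16.67^(-0.07551) = 288.1·0.80860 = 232.957.
Gain = 232.957 / 208.331 = 1.1182 → 1.118.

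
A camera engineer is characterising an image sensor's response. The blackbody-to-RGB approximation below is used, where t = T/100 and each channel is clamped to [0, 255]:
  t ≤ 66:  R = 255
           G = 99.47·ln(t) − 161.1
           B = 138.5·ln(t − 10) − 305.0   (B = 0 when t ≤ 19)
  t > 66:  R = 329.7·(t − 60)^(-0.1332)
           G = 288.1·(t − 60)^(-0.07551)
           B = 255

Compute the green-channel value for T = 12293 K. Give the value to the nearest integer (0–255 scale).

t = 12293/100 = 122.93; the t > 66 branch applies.
G = 288.1·(122.93 − 60)^(-0.07551) = 288.1·62.93^(-0.07551) = 288.1·0.73142 = 210.723.
Rounded: 211.

211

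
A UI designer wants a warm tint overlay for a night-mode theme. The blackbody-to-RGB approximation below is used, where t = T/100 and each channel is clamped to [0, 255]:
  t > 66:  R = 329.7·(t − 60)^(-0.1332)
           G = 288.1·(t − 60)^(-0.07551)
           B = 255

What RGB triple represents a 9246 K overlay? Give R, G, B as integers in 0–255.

R=207, G=222, B=255

t = 9246/100 = 92.46; the t > 66 branch applies.
R = 329.7·(92.46 − 60)^(-0.1332) = 329.7·32.46^(-0.1332) = 329.7·0.62905 = 207.399.
G = 288.1·(92.46 − 60)^(-0.07551) = 288.1·32.46^(-0.07551) = 288.1·0.76891 = 221.524.
B = 255 by definition for t > 66.
Rounded: (207, 222, 255).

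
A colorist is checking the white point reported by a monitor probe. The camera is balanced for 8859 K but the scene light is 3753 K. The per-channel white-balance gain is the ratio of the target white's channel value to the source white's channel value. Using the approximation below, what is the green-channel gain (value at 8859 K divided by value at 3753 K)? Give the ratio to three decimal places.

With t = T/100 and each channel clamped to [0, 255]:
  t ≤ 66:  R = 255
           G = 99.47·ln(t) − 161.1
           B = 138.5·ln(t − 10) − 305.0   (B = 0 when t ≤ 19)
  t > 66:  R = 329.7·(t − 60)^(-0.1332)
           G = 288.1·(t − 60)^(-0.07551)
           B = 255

At 3753 K (t = 37.53):
  G = 99.47·ln 37.53 − 161.1 = 99.47·3.6251 − 161.1 = 199.493.
At 8859 K (t = 88.59):
  G = 288.1·(88.59 − 60)^(-0.07551) = 288.1·28.59^(-0.07551) = 288.1·0.77632 = 223.658.
Gain = 223.658 / 199.493 = 1.1211 → 1.121.

1.121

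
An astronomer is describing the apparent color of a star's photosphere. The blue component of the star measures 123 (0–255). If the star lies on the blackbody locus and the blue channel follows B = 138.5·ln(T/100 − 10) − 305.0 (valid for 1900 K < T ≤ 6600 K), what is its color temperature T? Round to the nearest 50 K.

ln(t − 10) = (123 + 305.0) / 138.5 = 3.0903.
t − 10 = e^3.0903 = 21.983, so t = 31.983.
T = 100·t = 3198 K → 3200 K to the nearest 50 K.

3200 K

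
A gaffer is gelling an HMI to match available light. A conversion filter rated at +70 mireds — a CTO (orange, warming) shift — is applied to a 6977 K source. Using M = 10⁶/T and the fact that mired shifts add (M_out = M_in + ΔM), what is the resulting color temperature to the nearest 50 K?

4700 K

M_in = 10⁶/6977 = 143.33 mireds.
M_out = 143.33 + (+70) = 213.33 mireds.
T_out = 10⁶/213.33 = 4687.6 K → 4700 K.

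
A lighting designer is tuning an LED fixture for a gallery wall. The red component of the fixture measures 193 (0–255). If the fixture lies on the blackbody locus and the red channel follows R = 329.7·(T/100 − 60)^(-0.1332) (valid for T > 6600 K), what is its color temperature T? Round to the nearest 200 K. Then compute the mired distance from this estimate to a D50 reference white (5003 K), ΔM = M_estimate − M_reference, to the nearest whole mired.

(t − 60)^(-0.1332) = 193/329.7 = 0.58538.
t − 60 = 0.58538^(1/-0.1332) = 0.58538^(-7.508) = 55.713, so t = 115.713.
T = 100·t = 11571 K → 11600 K to the nearest 200 K.
M_estimate = 10⁶/11600 = 86.21; M_reference = 10⁶/5003 = 199.88.
ΔM = 86.21 − 199.88 = -113.67 → -114 mireds.

-114 mireds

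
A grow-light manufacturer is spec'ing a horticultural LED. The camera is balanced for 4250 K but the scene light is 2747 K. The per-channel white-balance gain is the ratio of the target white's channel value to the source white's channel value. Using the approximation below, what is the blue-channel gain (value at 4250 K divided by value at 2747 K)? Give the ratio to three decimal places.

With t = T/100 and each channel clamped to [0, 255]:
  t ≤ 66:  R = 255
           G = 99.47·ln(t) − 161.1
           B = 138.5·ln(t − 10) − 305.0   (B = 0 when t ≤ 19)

At 2747 K (t = 27.47):
  B = 138.5·ln(27.47 − 10) − 305.0 = 138.5·ln 17.47 − 305.0 = 138.5·2.8605 − 305.0 = 91.177.
At 4250 K (t = 42.5):
  B = 138.5·ln(42.5 − 10) − 305.0 = 138.5·ln 32.5 − 305.0 = 138.5·3.4812 − 305.0 = 177.152.
Gain = 177.152 / 91.177 = 1.9429 → 1.943.

1.943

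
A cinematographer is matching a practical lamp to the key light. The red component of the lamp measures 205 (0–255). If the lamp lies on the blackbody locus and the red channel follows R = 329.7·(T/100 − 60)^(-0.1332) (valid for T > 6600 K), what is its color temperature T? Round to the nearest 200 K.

(t − 60)^(-0.1332) = 205/329.7 = 0.62178.
t − 60 = 0.62178^(1/-0.1332) = 0.62178^(-7.508) = 35.423, so t = 95.423.
T = 100·t = 9542 K → 9600 K to the nearest 200 K.

9600 K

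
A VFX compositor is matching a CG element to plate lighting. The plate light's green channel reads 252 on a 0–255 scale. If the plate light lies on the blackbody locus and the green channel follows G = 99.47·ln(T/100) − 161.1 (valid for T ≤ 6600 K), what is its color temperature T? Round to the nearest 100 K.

ln t = (252 + 161.1) / 99.47 = 4.1530.
t = e^4.1530 = 63.625.
T = 100·t = 6363 K → 6400 K to the nearest 100 K.

6400 K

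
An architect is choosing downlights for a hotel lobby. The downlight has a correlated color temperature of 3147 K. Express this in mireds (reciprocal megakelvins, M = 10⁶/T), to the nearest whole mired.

318 mireds

M = 10⁶ / 3147 = 317.763 → 318 mireds.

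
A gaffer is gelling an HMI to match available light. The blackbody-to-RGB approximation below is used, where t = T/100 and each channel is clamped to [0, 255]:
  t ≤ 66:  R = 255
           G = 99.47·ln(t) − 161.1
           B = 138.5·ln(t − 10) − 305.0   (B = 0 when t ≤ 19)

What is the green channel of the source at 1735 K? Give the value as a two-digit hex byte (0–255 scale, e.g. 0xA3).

0x7B

t = 1735/100 = 17.35; the t ≤ 66 branch applies.
G = 99.47·ln 17.35 − 161.1 = 99.47·2.8536 − 161.1 = 122.747.
Rounded: 123; in hex, 0x7B.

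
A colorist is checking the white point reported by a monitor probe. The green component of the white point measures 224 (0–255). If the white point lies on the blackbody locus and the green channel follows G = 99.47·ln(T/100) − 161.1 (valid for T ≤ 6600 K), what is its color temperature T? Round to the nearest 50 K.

ln t = (224 + 161.1) / 99.47 = 3.8715.
t = e^3.8715 = 48.015.
T = 100·t = 4802 K → 4800 K to the nearest 50 K.

4800 K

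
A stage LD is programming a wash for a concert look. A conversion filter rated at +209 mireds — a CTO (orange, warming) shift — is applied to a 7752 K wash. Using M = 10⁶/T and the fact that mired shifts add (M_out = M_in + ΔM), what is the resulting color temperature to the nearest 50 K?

M_in = 10⁶/7752 = 129.00 mireds.
M_out = 129.00 + (+209) = 338.00 mireds.
T_out = 10⁶/338.00 = 2958.6 K → 2950 K.

2950 K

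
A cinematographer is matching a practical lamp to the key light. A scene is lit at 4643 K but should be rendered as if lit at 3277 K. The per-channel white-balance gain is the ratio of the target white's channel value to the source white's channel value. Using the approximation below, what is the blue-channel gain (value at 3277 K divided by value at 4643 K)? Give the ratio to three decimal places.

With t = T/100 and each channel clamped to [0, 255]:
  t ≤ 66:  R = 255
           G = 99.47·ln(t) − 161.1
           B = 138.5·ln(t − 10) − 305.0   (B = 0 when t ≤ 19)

0.663

At 4643 K (t = 46.43):
  B = 138.5·ln(46.43 − 10) − 305.0 = 138.5·ln 36.43 − 305.0 = 138.5·3.5954 − 305.0 = 192.962.
At 3277 K (t = 32.77):
  B = 138.5·ln(32.77 − 10) − 305.0 = 138.5·ln 22.77 − 305.0 = 138.5·3.1254 − 305.0 = 127.874.
Gain = 127.874 / 192.962 = 0.6627 → 0.663.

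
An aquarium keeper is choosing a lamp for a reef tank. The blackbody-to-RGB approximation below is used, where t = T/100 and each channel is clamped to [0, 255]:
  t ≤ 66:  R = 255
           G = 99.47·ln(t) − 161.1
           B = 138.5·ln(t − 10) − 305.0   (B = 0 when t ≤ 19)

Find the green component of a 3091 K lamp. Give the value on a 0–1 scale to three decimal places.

0.707

t = 3091/100 = 30.91; the t ≤ 66 branch applies.
G = 99.47·ln 30.91 − 161.1 = 99.47·3.4311 − 161.1 = 180.190.
On a 0–1 scale: 180.190/255 = 0.7066 → 0.707.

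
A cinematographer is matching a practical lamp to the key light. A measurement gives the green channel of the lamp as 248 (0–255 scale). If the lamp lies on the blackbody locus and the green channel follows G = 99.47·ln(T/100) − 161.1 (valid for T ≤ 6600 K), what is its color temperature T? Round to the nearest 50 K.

ln t = (248 + 161.1) / 99.47 = 4.1128.
t = e^4.1128 = 61.117.
T = 100·t = 6112 K → 6100 K to the nearest 50 K.

6100 K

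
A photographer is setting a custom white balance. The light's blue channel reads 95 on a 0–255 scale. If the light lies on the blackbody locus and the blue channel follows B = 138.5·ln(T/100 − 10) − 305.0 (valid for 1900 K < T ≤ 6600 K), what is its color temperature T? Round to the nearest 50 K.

ln(t − 10) = (95 + 305.0) / 138.5 = 2.8881.
t − 10 = e^2.8881 = 17.959, so t = 27.959.
T = 100·t = 2796 K → 2800 K to the nearest 50 K.

2800 K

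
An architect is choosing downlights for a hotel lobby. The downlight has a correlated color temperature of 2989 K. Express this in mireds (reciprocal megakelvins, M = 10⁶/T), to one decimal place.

334.6 mireds

M = 10⁶ / 2989 = 334.560 → 334.6 mireds.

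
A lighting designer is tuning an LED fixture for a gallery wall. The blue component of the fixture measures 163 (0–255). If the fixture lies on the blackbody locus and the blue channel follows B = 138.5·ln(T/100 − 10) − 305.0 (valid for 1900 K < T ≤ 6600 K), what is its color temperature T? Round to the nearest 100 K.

3900 K

ln(t − 10) = (163 + 305.0) / 138.5 = 3.3791.
t − 10 = e^3.3791 = 29.343, so t = 39.343.
T = 100·t = 3934 K → 3900 K to the nearest 100 K.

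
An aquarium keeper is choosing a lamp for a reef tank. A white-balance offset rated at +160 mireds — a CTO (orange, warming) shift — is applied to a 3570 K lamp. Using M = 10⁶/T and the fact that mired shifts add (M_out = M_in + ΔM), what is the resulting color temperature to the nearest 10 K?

2270 K

M_in = 10⁶/3570 = 280.11 mireds.
M_out = 280.11 + (+160) = 440.11 mireds.
T_out = 10⁶/440.11 = 2272.1 K → 2270 K.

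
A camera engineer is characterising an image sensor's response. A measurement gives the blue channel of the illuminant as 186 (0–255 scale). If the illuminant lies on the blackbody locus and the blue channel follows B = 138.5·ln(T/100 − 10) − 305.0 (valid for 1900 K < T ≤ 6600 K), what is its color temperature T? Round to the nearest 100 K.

ln(t − 10) = (186 + 305.0) / 138.5 = 3.5451.
t − 10 = e^3.5451 = 34.644, so t = 44.644.
T = 100·t = 4464 K → 4500 K to the nearest 100 K.

4500 K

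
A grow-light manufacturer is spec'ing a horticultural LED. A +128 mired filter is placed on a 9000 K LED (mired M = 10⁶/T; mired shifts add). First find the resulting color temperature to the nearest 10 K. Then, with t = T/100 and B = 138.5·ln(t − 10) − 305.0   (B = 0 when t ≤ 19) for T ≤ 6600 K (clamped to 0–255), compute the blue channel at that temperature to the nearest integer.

174

M_in = 10⁶/9000 = 111.11; M_out = 111.11 + (+128) = 239.11.
T_out = 10⁶/239.11 = 4182.2 K → 4180 K; t = 41.8.
B = 138.5·ln(41.8 − 10) − 305.0 = 138.5·ln 31.8 − 305.0 = 138.5·3.4595 − 305.0 = 174.136.
Rounded: 174.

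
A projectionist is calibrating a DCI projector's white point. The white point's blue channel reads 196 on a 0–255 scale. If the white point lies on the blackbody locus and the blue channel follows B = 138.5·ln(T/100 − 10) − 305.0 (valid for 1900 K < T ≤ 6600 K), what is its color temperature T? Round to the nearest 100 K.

ln(t − 10) = (196 + 305.0) / 138.5 = 3.6173.
t − 10 = e^3.6173 = 37.238, so t = 47.238.
T = 100·t = 4724 K → 4700 K to the nearest 100 K.

4700 K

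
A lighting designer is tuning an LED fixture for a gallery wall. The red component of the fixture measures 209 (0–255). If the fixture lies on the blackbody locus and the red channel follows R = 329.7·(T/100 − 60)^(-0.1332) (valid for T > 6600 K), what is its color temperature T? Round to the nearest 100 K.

(t − 60)^(-0.1332) = 209/329.7 = 0.63391.
t − 60 = 0.63391^(1/-0.1332) = 0.63391^(-7.508) = 30.639, so t = 90.639.
T = 100·t = 9064 K → 9100 K to the nearest 100 K.

9100 K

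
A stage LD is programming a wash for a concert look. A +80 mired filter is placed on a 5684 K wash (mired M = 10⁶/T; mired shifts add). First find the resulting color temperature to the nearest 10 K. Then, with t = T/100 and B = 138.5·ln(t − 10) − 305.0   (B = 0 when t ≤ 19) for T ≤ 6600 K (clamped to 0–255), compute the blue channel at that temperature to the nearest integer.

162

M_in = 10⁶/5684 = 175.93; M_out = 175.93 + (+80) = 255.93.
T_out = 10⁶/255.93 = 3907.3 K → 3910 K; t = 39.1.
B = 138.5·ln(39.1 − 10) − 305.0 = 138.5·ln 29.1 − 305.0 = 138.5·3.3707 − 305.0 = 161.847.
Rounded: 162.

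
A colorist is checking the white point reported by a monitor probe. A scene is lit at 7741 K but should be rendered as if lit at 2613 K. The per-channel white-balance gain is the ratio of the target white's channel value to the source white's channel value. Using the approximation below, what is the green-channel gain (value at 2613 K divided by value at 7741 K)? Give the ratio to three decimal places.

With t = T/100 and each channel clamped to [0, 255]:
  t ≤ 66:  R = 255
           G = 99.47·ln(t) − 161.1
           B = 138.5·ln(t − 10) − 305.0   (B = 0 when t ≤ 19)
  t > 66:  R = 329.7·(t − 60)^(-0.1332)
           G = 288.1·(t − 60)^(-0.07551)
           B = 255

0.704

At 7741 K (t = 77.41):
  G = 288.1·(77.41 − 60)^(-0.07551) = 288.1·17.41^(-0.07551) = 288.1·0.80595 = 232.194.
At 2613 K (t = 26.13):
  G = 99.47·ln 26.13 − 161.1 = 99.47·3.2631 − 161.1 = 163.479.
Gain = 163.479 / 232.194 = 0.7041 → 0.704.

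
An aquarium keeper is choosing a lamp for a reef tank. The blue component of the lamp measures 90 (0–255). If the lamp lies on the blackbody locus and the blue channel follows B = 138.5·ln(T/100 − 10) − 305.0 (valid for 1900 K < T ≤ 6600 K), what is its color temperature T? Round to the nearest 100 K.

ln(t − 10) = (90 + 305.0) / 138.5 = 2.8520.
t − 10 = e^2.8520 = 17.322, so t = 27.322.
T = 100·t = 2732 K → 2700 K to the nearest 100 K.

2700 K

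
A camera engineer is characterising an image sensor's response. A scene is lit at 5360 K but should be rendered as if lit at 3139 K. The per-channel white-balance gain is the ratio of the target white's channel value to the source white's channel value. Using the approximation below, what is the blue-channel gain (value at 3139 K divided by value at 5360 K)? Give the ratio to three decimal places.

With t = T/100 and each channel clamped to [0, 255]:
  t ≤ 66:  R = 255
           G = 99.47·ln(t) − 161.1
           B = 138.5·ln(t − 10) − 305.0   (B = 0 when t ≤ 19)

At 5360 K (t = 53.6):
  B = 138.5·ln(53.6 − 10) − 305.0 = 138.5·ln 43.6 − 305.0 = 138.5·3.7751 − 305.0 = 217.845.
At 3139 K (t = 31.39):
  B = 138.5·ln(31.39 − 10) − 305.0 = 138.5·ln 21.39 − 305.0 = 138.5·3.0629 − 305.0 = 119.215.
Gain = 119.215 / 217.845 = 0.5472 → 0.547.

0.547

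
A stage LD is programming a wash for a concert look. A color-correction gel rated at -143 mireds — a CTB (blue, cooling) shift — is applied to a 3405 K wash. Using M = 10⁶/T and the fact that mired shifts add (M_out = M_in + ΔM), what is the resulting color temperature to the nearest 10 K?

M_in = 10⁶/3405 = 293.69 mireds.
M_out = 293.69 + (-143) = 150.69 mireds.
T_out = 10⁶/150.69 = 6636.3 K → 6640 K.

6640 K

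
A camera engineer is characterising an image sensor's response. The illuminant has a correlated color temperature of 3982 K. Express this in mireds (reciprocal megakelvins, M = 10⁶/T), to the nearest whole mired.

251 mireds

M = 10⁶ / 3982 = 251.130 → 251 mireds.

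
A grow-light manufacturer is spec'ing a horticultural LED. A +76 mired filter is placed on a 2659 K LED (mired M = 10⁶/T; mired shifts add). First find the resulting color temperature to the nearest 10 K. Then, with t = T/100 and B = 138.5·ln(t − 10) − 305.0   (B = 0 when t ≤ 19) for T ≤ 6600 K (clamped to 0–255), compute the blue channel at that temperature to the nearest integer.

M_in = 10⁶/2659 = 376.08; M_out = 376.08 + (+76) = 452.08.
T_out = 10⁶/452.08 = 2212.0 K → 2210 K; t = 22.1.
B = 138.5·ln(22.1 − 10) − 305.0 = 138.5·ln 12.1 − 305.0 = 138.5·2.4932 − 305.0 = 40.309.
Rounded: 40.

40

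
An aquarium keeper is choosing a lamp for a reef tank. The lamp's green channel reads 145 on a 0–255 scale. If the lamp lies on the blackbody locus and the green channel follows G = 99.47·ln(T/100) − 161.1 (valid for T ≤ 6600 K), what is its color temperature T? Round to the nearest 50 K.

2150 K

ln t = (145 + 161.1) / 99.47 = 3.0773.
t = e^3.0773 = 21.700.
T = 100·t = 2170 K → 2150 K to the nearest 50 K.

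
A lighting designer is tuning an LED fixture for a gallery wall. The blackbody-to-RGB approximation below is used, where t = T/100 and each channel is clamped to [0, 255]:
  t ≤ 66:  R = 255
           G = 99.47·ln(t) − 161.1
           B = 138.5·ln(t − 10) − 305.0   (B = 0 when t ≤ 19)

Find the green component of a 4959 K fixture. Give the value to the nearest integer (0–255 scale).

t = 4959/100 = 49.59; the t ≤ 66 branch applies.
G = 99.47·ln 49.59 − 161.1 = 99.47·3.9038 − 161.1 = 227.210.
Rounded: 227.

227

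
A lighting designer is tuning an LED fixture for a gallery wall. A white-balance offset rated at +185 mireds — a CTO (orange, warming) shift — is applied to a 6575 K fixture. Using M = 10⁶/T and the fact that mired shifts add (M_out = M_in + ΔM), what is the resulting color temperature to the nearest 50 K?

2950 K

M_in = 10⁶/6575 = 152.09 mireds.
M_out = 152.09 + (+185) = 337.09 mireds.
T_out = 10⁶/337.09 = 2966.6 K → 2950 K.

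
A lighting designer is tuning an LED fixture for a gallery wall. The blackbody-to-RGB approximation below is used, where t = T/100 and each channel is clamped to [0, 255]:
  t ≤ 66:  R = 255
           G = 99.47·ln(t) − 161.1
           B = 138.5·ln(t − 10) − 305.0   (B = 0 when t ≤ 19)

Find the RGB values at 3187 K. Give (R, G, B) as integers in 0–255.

(255, 183, 122)

t = 3187/100 = 31.87; the t ≤ 66 branch applies.
R = 255 by definition for t ≤ 66.
G = 99.47·ln 31.87 − 161.1 = 99.47·3.4617 − 161.1 = 183.232.
B = 138.5·ln(31.87 − 10) − 305.0 = 138.5·ln 21.87 − 305.0 = 138.5·3.0851 − 305.0 = 122.289.
Rounded: (255, 183, 122).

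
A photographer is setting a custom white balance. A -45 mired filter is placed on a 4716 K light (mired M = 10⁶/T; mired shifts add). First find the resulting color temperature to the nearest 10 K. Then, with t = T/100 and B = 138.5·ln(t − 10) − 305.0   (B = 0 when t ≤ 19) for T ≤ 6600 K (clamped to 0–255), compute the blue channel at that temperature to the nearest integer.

237

M_in = 10⁶/4716 = 212.04; M_out = 212.04 + (-45) = 167.04.
T_out = 10⁶/167.04 = 5986.4 K → 5990 K; t = 59.9.
B = 138.5·ln(59.9 − 10) − 305.0 = 138.5·ln 49.9 − 305.0 = 138.5·3.9100 − 305.0 = 236.538.
Rounded: 237.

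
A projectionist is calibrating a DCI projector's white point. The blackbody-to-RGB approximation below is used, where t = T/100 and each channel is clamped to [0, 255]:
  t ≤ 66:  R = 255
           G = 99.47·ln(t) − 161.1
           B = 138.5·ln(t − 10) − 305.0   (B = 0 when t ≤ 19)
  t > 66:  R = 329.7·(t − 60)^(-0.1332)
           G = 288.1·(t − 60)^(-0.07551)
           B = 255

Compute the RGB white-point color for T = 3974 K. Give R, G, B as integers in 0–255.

t = 3974/100 = 39.74; the t ≤ 66 branch applies.
R = 255 by definition for t ≤ 66.
G = 99.47·ln 39.74 − 161.1 = 99.47·3.6824 − 161.1 = 205.184.
B = 138.5·ln(39.74 − 10) − 305.0 = 138.5·ln 29.74 − 305.0 = 138.5·3.3925 − 305.0 = 164.860.
Rounded: (255, 205, 165).

R=255, G=205, B=165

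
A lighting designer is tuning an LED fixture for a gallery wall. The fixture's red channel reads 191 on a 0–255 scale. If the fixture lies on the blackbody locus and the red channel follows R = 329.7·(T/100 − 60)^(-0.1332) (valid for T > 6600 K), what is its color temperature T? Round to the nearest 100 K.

(t − 60)^(-0.1332) = 191/329.7 = 0.57931.
t − 60 = 0.57931^(1/-0.1332) = 0.57931^(-7.508) = 60.245, so t = 120.245.
T = 100·t = 12025 K → 12000 K to the nearest 100 K.

12000 K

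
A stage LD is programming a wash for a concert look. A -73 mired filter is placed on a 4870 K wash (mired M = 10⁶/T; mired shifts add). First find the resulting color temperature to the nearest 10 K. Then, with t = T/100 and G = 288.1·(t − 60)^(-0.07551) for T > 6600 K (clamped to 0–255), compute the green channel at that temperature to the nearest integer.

234

M_in = 10⁶/4870 = 205.34; M_out = 205.34 + (-73) = 132.34.
T_out = 10⁶/132.34 = 7556.4 K → 7560 K; t = 75.6.
G = 288.1·(75.6 − 60)^(-0.07551) = 288.1·15.6^(-0.07551) = 288.1·0.81266 = 234.126.
Rounded: 234.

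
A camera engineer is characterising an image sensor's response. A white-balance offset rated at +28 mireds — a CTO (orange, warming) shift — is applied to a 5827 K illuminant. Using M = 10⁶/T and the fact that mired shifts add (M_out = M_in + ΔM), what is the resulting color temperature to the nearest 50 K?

5000 K

M_in = 10⁶/5827 = 171.61 mireds.
M_out = 171.61 + (+28) = 199.61 mireds.
T_out = 10⁶/199.61 = 5009.6 K → 5000 K.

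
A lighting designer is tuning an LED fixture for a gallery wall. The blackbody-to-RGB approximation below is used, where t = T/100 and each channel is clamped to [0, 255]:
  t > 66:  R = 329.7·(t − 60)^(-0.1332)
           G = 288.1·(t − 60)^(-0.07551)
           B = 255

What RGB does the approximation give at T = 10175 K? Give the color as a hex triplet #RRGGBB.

#C9D9FF

t = 10175/100 = 101.75; the t > 66 branch applies.
R = 329.7·(101.75 − 60)^(-0.1332) = 329.7·41.75^(-0.1332) = 329.7·0.60832 = 200.561.
G = 288.1·(101.75 − 60)^(-0.07551) = 288.1·41.75^(-0.07551) = 288.1·0.75444 = 217.354.
B = 255 by definition for t > 66.
Rounded: (201, 217, 255).
In hex: #C9D9FF.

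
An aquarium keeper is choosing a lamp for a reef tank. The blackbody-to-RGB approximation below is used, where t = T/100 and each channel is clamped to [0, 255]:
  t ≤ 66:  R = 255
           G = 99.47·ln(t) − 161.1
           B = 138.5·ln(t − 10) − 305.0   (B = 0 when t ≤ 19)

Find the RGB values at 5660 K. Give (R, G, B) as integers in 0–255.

(255, 240, 227)

t = 5660/100 = 56.6; the t ≤ 66 branch applies.
R = 255 by definition for t ≤ 66.
G = 99.47·ln 56.6 − 161.1 = 99.47·4.0360 − 161.1 = 240.362.
B = 138.5·ln(56.6 − 10) − 305.0 = 138.5·ln 46.6 − 305.0 = 138.5·3.8416 − 305.0 = 227.062.
Rounded: (255, 240, 227).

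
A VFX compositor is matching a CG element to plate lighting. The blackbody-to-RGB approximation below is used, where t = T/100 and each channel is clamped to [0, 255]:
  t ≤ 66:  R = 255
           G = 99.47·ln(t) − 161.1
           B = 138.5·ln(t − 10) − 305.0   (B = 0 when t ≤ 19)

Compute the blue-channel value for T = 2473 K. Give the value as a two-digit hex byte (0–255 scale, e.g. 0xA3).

t = 2473/100 = 24.73; the t ≤ 66 branch applies.
B = 138.5·ln(24.73 − 10) − 305.0 = 138.5·ln 14.73 − 305.0 = 138.5·2.6899 − 305.0 = 67.549.
Rounded: 68; in hex, 0x44.

0x44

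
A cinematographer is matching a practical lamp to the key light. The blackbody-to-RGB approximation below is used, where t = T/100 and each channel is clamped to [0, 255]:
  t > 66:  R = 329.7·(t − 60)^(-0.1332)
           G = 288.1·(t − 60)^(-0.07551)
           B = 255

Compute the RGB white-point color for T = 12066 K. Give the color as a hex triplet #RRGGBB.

t = 12066/100 = 120.66; the t > 66 branch applies.
R = 329.7·(120.66 − 60)^(-0.1332) = 329.7·60.66^(-0.1332) = 329.7·0.57879 = 190.825.
G = 288.1·(120.66 − 60)^(-0.07551) = 288.1·60.66^(-0.07551) = 288.1·0.73345 = 211.308.
B = 255 by definition for t > 66.
Rounded: (191, 211, 255).
In hex: #BFD3FF.

#BFD3FF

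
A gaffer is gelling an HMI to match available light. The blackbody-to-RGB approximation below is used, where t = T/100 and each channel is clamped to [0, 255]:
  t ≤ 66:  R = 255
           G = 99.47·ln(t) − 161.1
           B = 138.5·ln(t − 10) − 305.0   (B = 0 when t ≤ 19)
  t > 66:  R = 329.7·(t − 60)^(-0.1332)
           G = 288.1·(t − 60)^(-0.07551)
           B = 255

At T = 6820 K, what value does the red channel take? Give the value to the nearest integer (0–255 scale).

249

t = 6820/100 = 68.2; the t > 66 branch applies.
R = 329.7·(68.2 − 60)^(-0.1332) = 329.7·8.2^(-0.1332) = 329.7·0.75558 = 249.114.
Rounded: 249.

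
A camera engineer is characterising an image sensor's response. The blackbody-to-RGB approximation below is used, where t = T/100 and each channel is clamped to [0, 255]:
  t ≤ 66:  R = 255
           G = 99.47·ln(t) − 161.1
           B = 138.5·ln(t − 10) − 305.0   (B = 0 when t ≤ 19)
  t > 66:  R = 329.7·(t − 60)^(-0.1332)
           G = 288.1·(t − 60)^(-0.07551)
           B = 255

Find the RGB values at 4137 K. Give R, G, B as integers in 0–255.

R=255, G=209, B=172

t = 4137/100 = 41.37; the t ≤ 66 branch applies.
R = 255 by definition for t ≤ 66.
G = 99.47·ln 41.37 − 161.1 = 99.47·3.7226 − 161.1 = 209.183.
B = 138.5·ln(41.37 − 10) − 305.0 = 138.5·ln 31.37 − 305.0 = 138.5·3.4459 − 305.0 = 172.251.
Rounded: (255, 209, 172).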